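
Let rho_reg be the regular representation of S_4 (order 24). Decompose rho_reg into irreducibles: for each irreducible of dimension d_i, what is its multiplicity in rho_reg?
Each irreducible V_i of dimension d_i appears with multiplicity d_i, i.e. rho_reg = (direct sum over all irreducibles V_i) d_i V_i. The irreducible dimensions for S_4 are 1, 1, 2, 3, 3: 2 irreducibles of dimension 1, each with multiplicity 1; 1 irreducible of dimension 2, with multiplicity 2; 2 irreducibles of dimension 3, each with multiplicity 3. Total dimension 2*1*1 + 1*2*2 + 2*3*3 = 24 = |G|.

Solution. General theorem: in the regular representation of a finite group G, each irreducible appears with multiplicity equal to its dimension. Check: dim(rho_reg) = sum d_i^2 = 1 + 1 + 4 + 9 + 9 = 24 = |G|.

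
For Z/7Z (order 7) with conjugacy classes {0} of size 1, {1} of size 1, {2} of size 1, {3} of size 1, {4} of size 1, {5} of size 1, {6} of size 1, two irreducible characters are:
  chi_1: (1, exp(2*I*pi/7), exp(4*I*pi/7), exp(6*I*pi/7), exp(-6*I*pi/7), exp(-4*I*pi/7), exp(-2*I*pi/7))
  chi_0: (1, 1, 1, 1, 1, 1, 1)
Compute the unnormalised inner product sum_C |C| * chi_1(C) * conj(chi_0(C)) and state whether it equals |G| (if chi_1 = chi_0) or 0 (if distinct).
Sum = 0; so <chi_1, chi_0> = 0 (distinct irreducibles are orthogonal).

Derivation: Compute term by term over conjugacy classes (|C| * chi_1(C) * conj(chi_0(C))):
  1*(1)*conj(1) + 1*(exp(2*I*pi/7))*conj(1) + 1*(exp(4*I*pi/7))*conj(1) + 1*(exp(6*I*pi/7))*conj(1) + 1*(exp(-6*I*pi/7))*conj(1) + 1*(exp(-4*I*pi/7))*conj(1) + 1*(exp(-2*I*pi/7))*conj(1)
  = (1) + (exp(2*I*pi/7)) + (exp(4*I*pi/7)) + (exp(6*I*pi/7)) + (exp(-6*I*pi/7)) + (exp(-4*I*pi/7)) + (exp(-2*I*pi/7))
  = 0.
(Exp terms are combined using exp(i*s)*conj(exp(i*t)) = exp(i*(s-t)), and sums of them are collapsed using the identity that for every m > 1 the m distinct m-th roots of unity sum to 0, e.g. 1 + exp(2*I*pi/3) + exp(-2*I*pi/3) = 0.)
Dividing by |G| = 7 gives 0/7 = 0, matching the row-orthogonality relation <chi_1, chi_0> = [chi_1 = chi_0].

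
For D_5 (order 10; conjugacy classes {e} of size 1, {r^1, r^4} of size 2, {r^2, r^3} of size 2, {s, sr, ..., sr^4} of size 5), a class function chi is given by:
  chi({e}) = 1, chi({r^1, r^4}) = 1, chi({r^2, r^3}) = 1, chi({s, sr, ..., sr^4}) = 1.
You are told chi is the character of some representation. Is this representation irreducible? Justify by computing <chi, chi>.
Irreducible: <chi, chi> = 1.

Details: <chi, chi> = (1/|G|) sum_C |C| * |chi(C)|^2 = (1/10)[1*|1|^2 + 2*|1|^2 + 2*|1|^2 + 5*|1|^2]
  = (1/10)[(1) + (2) + (2) + (5)] = 10/10 = 1.
A character is irreducible iff <chi, chi> = 1, so this representation is irreducible.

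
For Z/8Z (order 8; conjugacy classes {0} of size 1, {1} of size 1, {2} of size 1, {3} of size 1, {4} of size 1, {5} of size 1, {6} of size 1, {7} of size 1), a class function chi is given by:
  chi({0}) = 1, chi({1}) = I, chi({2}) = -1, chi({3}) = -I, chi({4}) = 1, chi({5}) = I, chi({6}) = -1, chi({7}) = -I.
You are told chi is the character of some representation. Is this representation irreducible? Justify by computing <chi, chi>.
Irreducible: <chi, chi> = 1.

Reasoning: <chi, chi> = (1/|G|) sum_C |C| * |chi(C)|^2 = (1/8)[1*|1|^2 + 1*|I|^2 + 1*|-1|^2 + 1*|-I|^2 + 1*|1|^2 + 1*|I|^2 + 1*|-1|^2 + 1*|-I|^2]
  = (1/8)[(1) + (1) + (1) + (1) + (1) + (1) + (1) + (1)] = 8/8 = 1.
(Exp terms are combined using exp(i*s)*conj(exp(i*t)) = exp(i*(s-t)), and sums of them are collapsed using the identity that for every m > 1 the m distinct m-th roots of unity sum to 0, e.g. 1 + exp(2*I*pi/3) + exp(-2*I*pi/3) = 0.)
A character is irreducible iff <chi, chi> = 1, so this representation is irreducible.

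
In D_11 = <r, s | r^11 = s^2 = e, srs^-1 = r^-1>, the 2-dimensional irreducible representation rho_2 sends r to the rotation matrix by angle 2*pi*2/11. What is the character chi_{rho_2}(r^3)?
chi_{rho_2}(r^3) = 2*cos(2*pi*2*3/11) = -2*cos(pi/11)

Why: rho_2(r^3) is rotation by angle 2*pi*2*3/11, whose trace is 2*cos(2*pi*2*3/11) = -2*cos(pi/11).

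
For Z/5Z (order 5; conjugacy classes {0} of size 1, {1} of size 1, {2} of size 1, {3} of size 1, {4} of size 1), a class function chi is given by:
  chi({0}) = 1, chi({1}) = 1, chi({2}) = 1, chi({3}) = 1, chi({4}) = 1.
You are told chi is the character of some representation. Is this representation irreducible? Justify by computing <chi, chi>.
Irreducible: <chi, chi> = 1.

Why: <chi, chi> = (1/|G|) sum_C |C| * |chi(C)|^2 = (1/5)[1*|1|^2 + 1*|1|^2 + 1*|1|^2 + 1*|1|^2 + 1*|1|^2]
  = (1/5)[(1) + (1) + (1) + (1) + (1)] = 5/5 = 1.
(Exp terms are combined using exp(i*s)*conj(exp(i*t)) = exp(i*(s-t)), and sums of them are collapsed using the identity that for every m > 1 the m distinct m-th roots of unity sum to 0, e.g. 1 + exp(2*I*pi/3) + exp(-2*I*pi/3) = 0.)
A character is irreducible iff <chi, chi> = 1, so this representation is irreducible.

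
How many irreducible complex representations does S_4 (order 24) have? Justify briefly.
5

Argument: The number of irreducible complex representations of a finite group equals its number of conjugacy classes. Conjugacy classes in S_4 correspond to cycle types, i.e. partitions of 4; there are p(4) = 5 of them, so S_4 (order 24) has exactly 5 irreducible complex representations.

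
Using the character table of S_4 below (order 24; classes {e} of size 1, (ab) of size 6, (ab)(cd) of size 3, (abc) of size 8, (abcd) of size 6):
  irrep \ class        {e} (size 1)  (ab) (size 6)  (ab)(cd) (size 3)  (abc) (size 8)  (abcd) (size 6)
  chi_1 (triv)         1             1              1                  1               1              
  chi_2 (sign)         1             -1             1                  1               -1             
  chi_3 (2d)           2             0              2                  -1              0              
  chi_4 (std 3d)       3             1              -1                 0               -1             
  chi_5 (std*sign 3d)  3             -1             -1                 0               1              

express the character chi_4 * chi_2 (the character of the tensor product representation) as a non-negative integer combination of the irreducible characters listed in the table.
chi_4 tensor chi_2 = chi_5 (all other irreducibles have multiplicity 0).

Details: The character of a tensor product is the pointwise product (chi_4 * chi_2)(C) = chi_4(C) * chi_2(C):
  {e}: (3)*(1), (ab): (1)*(-1), (ab)(cd): (-1)*(1), (abc): (0)*(1), (abcd): (-1)*(-1)
so (chi_4 * chi_2) takes values
  {e} -> 3, (ab) -> -1, (ab)(cd) -> -1, (abc) -> 0, (abcd) -> 1.
Now take the inner product of this character with each irreducible chi from the table, <chi_4*chi_2, chi> = (1/24) sum_C |C| (chi_4*chi_2)(C) conj(chi(C)):
  <chi_4*chi_2, chi_1> = (1/24)[1*(3)*conj(1) + 6*(-1)*conj(1) + 3*(-1)*conj(1) + 8*(0)*conj(1) + 6*(1)*conj(1)]
      = (1/24)[(3) + (-6) + (-3) + (0) + (6)] = 0/24 = 0
  <chi_4*chi_2, chi_2> = (1/24)[1*(3)*conj(1) + 6*(-1)*conj(-1) + 3*(-1)*conj(1) + 8*(0)*conj(1) + 6*(1)*conj(-1)]
      = (1/24)[(3) + (6) + (-3) + (0) + (-6)] = 0/24 = 0
  <chi_4*chi_2, chi_3> = (1/24)[1*(3)*conj(2) + 6*(-1)*conj(0) + 3*(-1)*conj(2) + 8*(0)*conj(-1) + 6*(1)*conj(0)]
      = (1/24)[(6) + (0) + (-6) + (0) + (0)] = 0/24 = 0
  <chi_4*chi_2, chi_4> = (1/24)[1*(3)*conj(3) + 6*(-1)*conj(1) + 3*(-1)*conj(-1) + 8*(0)*conj(0) + 6*(1)*conj(-1)]
      = (1/24)[(9) + (-6) + (3) + (0) + (-6)] = 0/24 = 0
  <chi_4*chi_2, chi_5> = (1/24)[1*(3)*conj(3) + 6*(-1)*conj(-1) + 3*(-1)*conj(-1) + 8*(0)*conj(0) + 6*(1)*conj(1)]
      = (1/24)[(9) + (6) + (3) + (0) + (6)] = 24/24 = 1
Hence the multiplicities are chi_5: 1. Dimension check: dim(chi_4)*dim(chi_2) = 3*1 = 3 and sum (mult * dim) = 1*3 = 3.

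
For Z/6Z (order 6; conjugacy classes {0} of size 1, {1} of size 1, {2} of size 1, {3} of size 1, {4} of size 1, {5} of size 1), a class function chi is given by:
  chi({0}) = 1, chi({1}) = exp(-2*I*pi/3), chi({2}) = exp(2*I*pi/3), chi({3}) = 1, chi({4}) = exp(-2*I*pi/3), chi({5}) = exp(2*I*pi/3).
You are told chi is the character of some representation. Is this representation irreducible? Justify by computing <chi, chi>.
Irreducible: <chi, chi> = 1.

Solution. <chi, chi> = (1/|G|) sum_C |C| * |chi(C)|^2 = (1/6)[1*|1|^2 + 1*|exp(-2*I*pi/3)|^2 + 1*|exp(2*I*pi/3)|^2 + 1*|1|^2 + 1*|exp(-2*I*pi/3)|^2 + 1*|exp(2*I*pi/3)|^2]
  = (1/6)[(1) + (1) + (1) + (1) + (1) + (1)] = 6/6 = 1.
(Exp terms are combined using exp(i*s)*conj(exp(i*t)) = exp(i*(s-t)), and sums of them are collapsed using the identity that for every m > 1 the m distinct m-th roots of unity sum to 0, e.g. 1 + exp(2*I*pi/3) + exp(-2*I*pi/3) = 0.)
A character is irreducible iff <chi, chi> = 1, so this representation is irreducible.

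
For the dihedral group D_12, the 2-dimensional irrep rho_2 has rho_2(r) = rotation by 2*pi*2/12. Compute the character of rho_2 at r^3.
chi_{rho_2}(r^3) = 2*cos(2*pi*2*3/12) = -2

Derivation: rho_2(r^3) is rotation by angle 2*pi*2*3/12, whose trace is 2*cos(2*pi*2*3/12) = -2.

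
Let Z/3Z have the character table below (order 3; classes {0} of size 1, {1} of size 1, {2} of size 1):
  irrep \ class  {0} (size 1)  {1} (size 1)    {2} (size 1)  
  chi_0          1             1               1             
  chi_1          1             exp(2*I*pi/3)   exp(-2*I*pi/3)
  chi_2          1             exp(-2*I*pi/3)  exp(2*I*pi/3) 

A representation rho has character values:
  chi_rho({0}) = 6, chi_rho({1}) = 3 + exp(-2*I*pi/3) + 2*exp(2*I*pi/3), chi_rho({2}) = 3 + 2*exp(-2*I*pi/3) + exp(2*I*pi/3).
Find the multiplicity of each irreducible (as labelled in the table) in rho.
Multiplicities: chi_0: 3, chi_1: 2, chi_2: 1.

Working: Use <chi_rho, chi> = (1/|G|) sum_C |C| * chi_rho(C) * conj(chi(C)) with |G| = 3 for each irreducible chi in the table:
  <chi_rho, chi_0> = (1/3)[1*(6)*conj(1) + 1*(3 + exp(-2*I*pi/3) + 2*exp(2*I*pi/3))*conj(1) + 1*(3 + 2*exp(-2*I*pi/3) + exp(2*I*pi/3))*conj(1)]
      = (1/3)[(6) + (3 + exp(-2*I*pi/3) + 2*exp(2*I*pi/3)) + (3 + 2*exp(-2*I*pi/3) + exp(2*I*pi/3))] = 9/3 = 3
  <chi_rho, chi_1> = (1/3)[1*(6)*conj(1) + 1*(3 + exp(-2*I*pi/3) + 2*exp(2*I*pi/3))*conj(exp(2*I*pi/3)) + 1*(3 + 2*exp(-2*I*pi/3) + exp(2*I*pi/3))*conj(exp(-2*I*pi/3))]
      = (1/3)[(6) + (2 + 3*exp(-2*I*pi/3) + exp(2*I*pi/3)) + (2 + exp(-2*I*pi/3) + 3*exp(2*I*pi/3))] = 6/3 = 2
  <chi_rho, chi_2> = (1/3)[1*(6)*conj(1) + 1*(3 + exp(-2*I*pi/3) + 2*exp(2*I*pi/3))*conj(exp(-2*I*pi/3)) + 1*(3 + 2*exp(-2*I*pi/3) + exp(2*I*pi/3))*conj(exp(2*I*pi/3))]
      = (1/3)[(6) + (1 + 2*exp(-2*I*pi/3) + 3*exp(2*I*pi/3)) + (1 + 3*exp(-2*I*pi/3) + 2*exp(2*I*pi/3))] = 3/3 = 1
(Exp terms are combined using exp(i*s)*conj(exp(i*t)) = exp(i*(s-t)), and sums of them are collapsed using the identity that for every m > 1 the m distinct m-th roots of unity sum to 0, e.g. 1 + exp(2*I*pi/3) + exp(-2*I*pi/3) = 0.)
Dimension check: dim(rho) = sum (mult * dim) = 3*1 + 2*1 + 1*1 = 6 = chi_rho(e) = 6.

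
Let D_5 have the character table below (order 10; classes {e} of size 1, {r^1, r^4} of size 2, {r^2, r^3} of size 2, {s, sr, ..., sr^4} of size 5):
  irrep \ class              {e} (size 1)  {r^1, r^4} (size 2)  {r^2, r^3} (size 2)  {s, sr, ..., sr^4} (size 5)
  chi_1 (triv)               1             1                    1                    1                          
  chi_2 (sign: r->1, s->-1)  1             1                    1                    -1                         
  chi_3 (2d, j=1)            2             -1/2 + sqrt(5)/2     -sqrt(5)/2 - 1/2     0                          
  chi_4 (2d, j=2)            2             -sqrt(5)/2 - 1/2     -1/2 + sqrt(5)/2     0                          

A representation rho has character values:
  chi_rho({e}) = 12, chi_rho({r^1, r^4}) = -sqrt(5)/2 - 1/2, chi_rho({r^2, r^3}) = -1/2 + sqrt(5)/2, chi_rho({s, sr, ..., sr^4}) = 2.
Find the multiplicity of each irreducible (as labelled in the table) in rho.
Multiplicities: chi_1: 2, chi_2: 0, chi_3: 2, chi_4: 3.

Derivation: Use <chi_rho, chi> = (1/|G|) sum_C |C| * chi_rho(C) * conj(chi(C)) with |G| = 10 for each irreducible chi in the table:
  <chi_rho, chi_1> = (1/10)[1*(12)*conj(1) + 2*(-sqrt(5)/2 - 1/2)*conj(1) + 2*(-1/2 + sqrt(5)/2)*conj(1) + 5*(2)*conj(1)]
      = (1/10)[(12) + (-sqrt(5) - 1) + (-1 + sqrt(5)) + (10)] = 20/10 = 2
  <chi_rho, chi_2> = (1/10)[1*(12)*conj(1) + 2*(-sqrt(5)/2 - 1/2)*conj(1) + 2*(-1/2 + sqrt(5)/2)*conj(1) + 5*(2)*conj(-1)]
      = (1/10)[(12) + (-sqrt(5) - 1) + (-1 + sqrt(5)) + (-10)] = 0/10 = 0
  <chi_rho, chi_3> = (1/10)[1*(12)*conj(2) + 2*(-sqrt(5)/2 - 1/2)*conj(-1/2 + sqrt(5)/2) + 2*(-1/2 + sqrt(5)/2)*conj(-sqrt(5)/2 - 1/2) + 5*(2)*conj(0)]
      = (1/10)[(24) + (-2) + (-2) + (0)] = 20/10 = 2
  <chi_rho, chi_4> = (1/10)[1*(12)*conj(2) + 2*(-sqrt(5)/2 - 1/2)*conj(-sqrt(5)/2 - 1/2) + 2*(-1/2 + sqrt(5)/2)*conj(-1/2 + sqrt(5)/2) + 5*(2)*conj(0)]
      = (1/10)[(24) + (sqrt(5) + 3) + (3 - sqrt(5)) + (0)] = 30/10 = 3
Dimension check: dim(rho) = sum (mult * dim) = 2*1 + 0*1 + 2*2 + 3*2 = 12 = chi_rho(e) = 12.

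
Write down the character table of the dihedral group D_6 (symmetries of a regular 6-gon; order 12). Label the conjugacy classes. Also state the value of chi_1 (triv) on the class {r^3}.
Conjugacy classes: {e} of size 1, {r^3} of size 1, {r^1, r^5} of size 2, {r^2, r^4} of size 2, {s, sr^2, ...} of size 3, {sr, sr^3, ...} of size 3.
Character table:
  irrep \ class              {e} (size 1)  {r^3} (size 1)  {r^1, r^5} (size 2)  {r^2, r^4} (size 2)  {s, sr^2, ...} (size 3)  {sr, sr^3, ...} (size 3)
  chi_1 (triv)               1             1               1                    1                    1                        1                       
  chi_2 (sign: r->1, s->-1)  1             1               1                    1                    -1                       -1                      
  chi_3 (r->-1, s->1)        1             -1              -1                   1                    1                        -1                      
  chi_4 (r->-1, s->-1)       1             -1              -1                   1                    -1                       1                       
  chi_5 (2d, j=1)            2             -2              1                    -1                   0                        0                       
  chi_6 (2d, j=2)            2             2               -1                   -1                   0                        0                       

Spot check: chi_1 (triv) on {r^3} = 1.

D_6 has order 2*6 = 12 with 6 conjugacy classes, hence 6 irreducibles. Sum of squared dims 1 + 1 + 1 + 1 + 4 + 4 = 12 = |G|. Linear characters come from the abelianisation; the 2-dimensional irreps have character r^k -> 2*cos(2*pi*j*k/6), reflections -> 0.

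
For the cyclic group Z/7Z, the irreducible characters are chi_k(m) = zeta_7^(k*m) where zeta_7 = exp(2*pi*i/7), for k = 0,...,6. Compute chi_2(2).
chi_2(2) = zeta_7^4 = exp(-6*I*pi/7)

chi_2(2) = zeta_7^(2*2) = zeta_7^4. Since zeta_7^7 = 1, this equals zeta_7^4 = exp(2*pi*i*4/7) = exp(-6*I*pi/7).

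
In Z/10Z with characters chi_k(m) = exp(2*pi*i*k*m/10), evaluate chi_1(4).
chi_1(4) = zeta_10^4 = exp(4*I*pi/5)

Details: chi_1(4) = zeta_10^(1*4) = zeta_10^4. Since zeta_10^10 = 1, this equals zeta_10^4 = exp(2*pi*i*4/10) = exp(4*I*pi/5).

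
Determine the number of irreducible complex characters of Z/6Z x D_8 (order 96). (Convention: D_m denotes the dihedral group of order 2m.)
42

Derivation: The number of irreducible complex representations of a finite group equals its number of conjugacy classes. For a direct product, #classes(G x H) = #classes(G) * #classes(H). Z/6Z has 6 classes (abelian), D_8 has 7 classes, so 6 * 7 = 42, so Z/6Z x D_8 (order 96) has exactly 42 irreducible complex representations.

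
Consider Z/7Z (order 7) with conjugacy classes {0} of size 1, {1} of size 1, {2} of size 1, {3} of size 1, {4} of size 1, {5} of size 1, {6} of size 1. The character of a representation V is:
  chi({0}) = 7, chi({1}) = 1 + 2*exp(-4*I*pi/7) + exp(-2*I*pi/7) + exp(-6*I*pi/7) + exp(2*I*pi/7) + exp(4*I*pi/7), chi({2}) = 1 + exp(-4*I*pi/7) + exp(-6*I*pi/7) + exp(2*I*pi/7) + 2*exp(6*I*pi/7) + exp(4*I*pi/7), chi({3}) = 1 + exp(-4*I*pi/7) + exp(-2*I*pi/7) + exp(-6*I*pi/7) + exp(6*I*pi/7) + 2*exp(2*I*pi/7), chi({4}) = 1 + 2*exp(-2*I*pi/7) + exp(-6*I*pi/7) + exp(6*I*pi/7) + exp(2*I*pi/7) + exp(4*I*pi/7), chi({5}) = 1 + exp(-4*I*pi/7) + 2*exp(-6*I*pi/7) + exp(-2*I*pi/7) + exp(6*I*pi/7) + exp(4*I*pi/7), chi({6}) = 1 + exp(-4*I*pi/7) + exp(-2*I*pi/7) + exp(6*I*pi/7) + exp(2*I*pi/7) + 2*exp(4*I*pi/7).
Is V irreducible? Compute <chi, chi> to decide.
Not irreducible (reducible): <chi, chi> = 9 > 1.

Working: <chi, chi> = (1/|G|) sum_C |C| * |chi(C)|^2 = (1/7)[1*|7|^2 + 1*|1 + 2*exp(-4*I*pi/7) + exp(-2*I*pi/7) + exp(-6*I*pi/7) + exp(2*I*pi/7) + exp(4*I*pi/7)|^2 + 1*|1 + exp(-4*I*pi/7) + exp(-6*I*pi/7) + exp(2*I*pi/7) + 2*exp(6*I*pi/7) + exp(4*I*pi/7)|^2 + 1*|1 + exp(-4*I*pi/7) + exp(-2*I*pi/7) + exp(-6*I*pi/7) + exp(6*I*pi/7) + 2*exp(2*I*pi/7)|^2 + 1*|1 + 2*exp(-2*I*pi/7) + exp(-6*I*pi/7) + exp(6*I*pi/7) + exp(2*I*pi/7) + exp(4*I*pi/7)|^2 + 1*|1 + exp(-4*I*pi/7) + 2*exp(-6*I*pi/7) + exp(-2*I*pi/7) + exp(6*I*pi/7) + exp(4*I*pi/7)|^2 + 1*|1 + exp(-4*I*pi/7) + exp(-2*I*pi/7) + exp(6*I*pi/7) + exp(2*I*pi/7) + 2*exp(4*I*pi/7)|^2]
  = (1/7)[(49) + (9 + 6*exp(-4*I*pi/7) + 7*exp(-2*I*pi/7) + 7*exp(-6*I*pi/7) + 7*exp(6*I*pi/7) + 7*exp(2*I*pi/7) + 6*exp(4*I*pi/7)) + (9 + 7*exp(-4*I*pi/7) + 7*exp(-2*I*pi/7) + 6*exp(-6*I*pi/7) + 6*exp(6*I*pi/7) + 7*exp(2*I*pi/7) + 7*exp(4*I*pi/7)) + (9 + 7*exp(-4*I*pi/7) + 6*exp(-2*I*pi/7) + 7*exp(-6*I*pi/7) + 7*exp(6*I*pi/7) + 6*exp(2*I*pi/7) + 7*exp(4*I*pi/7)) + (9 + 7*exp(-4*I*pi/7) + 6*exp(-2*I*pi/7) + 7*exp(-6*I*pi/7) + 7*exp(6*I*pi/7) + 6*exp(2*I*pi/7) + 7*exp(4*I*pi/7)) + (9 + 7*exp(-4*I*pi/7) + 7*exp(-2*I*pi/7) + 6*exp(-6*I*pi/7) + 6*exp(6*I*pi/7) + 7*exp(2*I*pi/7) + 7*exp(4*I*pi/7)) + (9 + 6*exp(-4*I*pi/7) + 7*exp(-2*I*pi/7) + 7*exp(-6*I*pi/7) + 7*exp(6*I*pi/7) + 7*exp(2*I*pi/7) + 6*exp(4*I*pi/7))] = 63/7 = 9.
(Exp terms are combined using exp(i*s)*conj(exp(i*t)) = exp(i*(s-t)), and sums of them are collapsed using the identity that for every m > 1 the m distinct m-th roots of unity sum to 0, e.g. 1 + exp(2*I*pi/3) + exp(-2*I*pi/3) = 0.)
A character is irreducible iff <chi, chi> = 1, so this representation is reducible.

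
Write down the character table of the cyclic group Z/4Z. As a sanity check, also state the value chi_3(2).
Character table of Z/4Z (irreps indexed chi_0,...,chi_3 with chi_k(m) = zeta_4^(k*m), zeta_4 = exp(2*pi*i/4)):
  irrep \ class  {0} (size 1)  {1} (size 1)  {2} (size 1)  {3} (size 1)
  chi_0          1             1             1             1           
  chi_1          1             I             -1            -I          
  chi_2          1             -1            1             -1          
  chi_3          1             -I            -1            I           

Spot check: chi_3(2) = zeta_4^(3*2) = zeta_4^6 = -1.

Argument: Z/4Z is abelian, so all 4 irreducible complex representations are 1-dimensional. They are given by chi_k(m) = zeta_4^(k*m) for k = 0,...,3. Row orthogonality: sum_m chi_k(m) conj(chi_l(m)) = 4 * [k = l].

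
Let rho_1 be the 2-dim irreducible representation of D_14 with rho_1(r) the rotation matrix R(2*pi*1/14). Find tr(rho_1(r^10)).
chi_{rho_1}(r^10) = 2*cos(2*pi*1*10/14) = -2*cos(3*pi/7)

Solution. rho_1(r^10) is rotation by angle 2*pi*1*10/14, whose trace is 2*cos(2*pi*1*10/14) = -2*cos(3*pi/7).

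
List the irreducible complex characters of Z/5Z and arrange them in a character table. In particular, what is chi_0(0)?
Character table of Z/5Z (irreps indexed chi_0,...,chi_4 with chi_k(m) = zeta_5^(k*m), zeta_5 = exp(2*pi*i/5)):
  irrep \ class  {0} (size 1)  {1} (size 1)    {2} (size 1)    {3} (size 1)    {4} (size 1)  
  chi_0          1             1               1               1               1             
  chi_1          1             exp(2*I*pi/5)   exp(4*I*pi/5)   exp(-4*I*pi/5)  exp(-2*I*pi/5)
  chi_2          1             exp(4*I*pi/5)   exp(-2*I*pi/5)  exp(2*I*pi/5)   exp(-4*I*pi/5)
  chi_3          1             exp(-4*I*pi/5)  exp(2*I*pi/5)   exp(-2*I*pi/5)  exp(4*I*pi/5) 
  chi_4          1             exp(-2*I*pi/5)  exp(-4*I*pi/5)  exp(4*I*pi/5)   exp(2*I*pi/5) 

Spot check: chi_0(0) = zeta_5^(0*0) = zeta_5^0 = 1.

Argument: Z/5Z is abelian, so all 5 irreducible complex representations are 1-dimensional. They are given by chi_k(m) = zeta_5^(k*m) for k = 0,...,4. Row orthogonality: sum_m chi_k(m) conj(chi_l(m)) = 5 * [k = l].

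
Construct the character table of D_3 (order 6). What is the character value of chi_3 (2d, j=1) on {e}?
Conjugacy classes: {e} of size 1, {r^1, r^2} of size 2, {s, sr, ..., sr^2} of size 3.
Character table:
  irrep \ class              {e} (size 1)  {r^1, r^2} (size 2)  {s, sr, ..., sr^2} (size 3)
  chi_1 (triv)               1             1                    1                          
  chi_2 (sign: r->1, s->-1)  1             1                    -1                         
  chi_3 (2d, j=1)            2             -1                   0                          

Spot check: chi_3 (2d, j=1) on {e} = 2.

Why: D_3 has order 2*3 = 6 with 3 conjugacy classes, hence 3 irreducibles. Sum of squared dims 1 + 1 + 4 = 6 = |G|. Linear characters come from the abelianisation; the 2-dimensional irreps have character r^k -> 2*cos(2*pi*j*k/3), reflections -> 0.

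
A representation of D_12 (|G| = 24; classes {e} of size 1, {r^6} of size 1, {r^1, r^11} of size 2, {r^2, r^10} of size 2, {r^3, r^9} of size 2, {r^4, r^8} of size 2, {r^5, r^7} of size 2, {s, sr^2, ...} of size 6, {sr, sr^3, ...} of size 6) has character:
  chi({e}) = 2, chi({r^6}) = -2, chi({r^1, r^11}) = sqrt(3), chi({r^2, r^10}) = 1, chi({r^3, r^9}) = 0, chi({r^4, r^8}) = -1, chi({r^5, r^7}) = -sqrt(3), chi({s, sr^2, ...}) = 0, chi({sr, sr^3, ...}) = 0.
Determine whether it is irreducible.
Irreducible: <chi, chi> = 1.

Working: <chi, chi> = (1/|G|) sum_C |C| * |chi(C)|^2 = (1/24)[1*|2|^2 + 1*|-2|^2 + 2*|sqrt(3)|^2 + 2*|1|^2 + 2*|0|^2 + 2*|-1|^2 + 2*|-sqrt(3)|^2 + 6*|0|^2 + 6*|0|^2]
  = (1/24)[(4) + (4) + (6) + (2) + (0) + (2) + (6) + (0) + (0)] = 24/24 = 1.
A character is irreducible iff <chi, chi> = 1, so this representation is irreducible.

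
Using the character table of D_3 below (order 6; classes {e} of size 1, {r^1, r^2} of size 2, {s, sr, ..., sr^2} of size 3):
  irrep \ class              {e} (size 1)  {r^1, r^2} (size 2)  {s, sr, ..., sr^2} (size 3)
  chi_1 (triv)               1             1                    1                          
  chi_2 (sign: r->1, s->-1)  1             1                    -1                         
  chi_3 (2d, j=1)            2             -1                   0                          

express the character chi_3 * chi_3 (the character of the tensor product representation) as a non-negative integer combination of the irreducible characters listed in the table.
chi_3 tensor chi_3 = chi_1 + chi_2 + chi_3 (all other irreducibles have multiplicity 0).

Details: The character of a tensor product is the pointwise product (chi_3 * chi_3)(C) = chi_3(C) * chi_3(C):
  {e}: (2)*(2), {r^1, r^2}: (-1)*(-1), {s, sr, ..., sr^2}: (0)*(0)
so (chi_3 * chi_3) takes values
  {e} -> 4, {r^1, r^2} -> 1, {s, sr, ..., sr^2} -> 0.
Now take the inner product of this character with each irreducible chi from the table, <chi_3*chi_3, chi> = (1/6) sum_C |C| (chi_3*chi_3)(C) conj(chi(C)):
  <chi_3*chi_3, chi_1> = (1/6)[1*(4)*conj(1) + 2*(1)*conj(1) + 3*(0)*conj(1)]
      = (1/6)[(4) + (2) + (0)] = 6/6 = 1
  <chi_3*chi_3, chi_2> = (1/6)[1*(4)*conj(1) + 2*(1)*conj(1) + 3*(0)*conj(-1)]
      = (1/6)[(4) + (2) + (0)] = 6/6 = 1
  <chi_3*chi_3, chi_3> = (1/6)[1*(4)*conj(2) + 2*(1)*conj(-1) + 3*(0)*conj(0)]
      = (1/6)[(8) + (-2) + (0)] = 6/6 = 1
Hence the multiplicities are chi_1: 1, chi_2: 1, chi_3: 1. Dimension check: dim(chi_3)*dim(chi_3) = 2*2 = 4 and sum (mult * dim) = 1*1 + 1*1 + 1*2 = 4.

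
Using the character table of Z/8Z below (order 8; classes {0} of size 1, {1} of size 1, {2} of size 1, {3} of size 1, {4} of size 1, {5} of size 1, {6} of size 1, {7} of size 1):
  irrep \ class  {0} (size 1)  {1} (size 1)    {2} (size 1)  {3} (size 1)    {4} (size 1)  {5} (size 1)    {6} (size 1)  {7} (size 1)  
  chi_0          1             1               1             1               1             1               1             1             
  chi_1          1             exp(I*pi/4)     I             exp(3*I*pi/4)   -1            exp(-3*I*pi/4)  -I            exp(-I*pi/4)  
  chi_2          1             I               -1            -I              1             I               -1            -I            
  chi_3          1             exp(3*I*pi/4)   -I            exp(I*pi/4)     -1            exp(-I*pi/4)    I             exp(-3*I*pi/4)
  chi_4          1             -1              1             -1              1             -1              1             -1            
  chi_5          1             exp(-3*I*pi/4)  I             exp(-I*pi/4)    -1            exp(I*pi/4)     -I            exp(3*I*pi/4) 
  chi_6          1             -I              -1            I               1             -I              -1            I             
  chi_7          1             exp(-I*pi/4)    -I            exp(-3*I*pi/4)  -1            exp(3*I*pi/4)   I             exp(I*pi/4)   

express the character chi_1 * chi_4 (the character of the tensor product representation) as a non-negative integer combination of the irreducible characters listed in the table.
chi_1 tensor chi_4 = chi_5 (all other irreducibles have multiplicity 0).

Proof sketch: The character of a tensor product is the pointwise product (chi_1 * chi_4)(C) = chi_1(C) * chi_4(C):
  {0}: (1)*(1), {1}: (exp(I*pi/4))*(-1), {2}: (I)*(1), {3}: (exp(3*I*pi/4))*(-1), {4}: (-1)*(1), {5}: (exp(-3*I*pi/4))*(-1), {6}: (-I)*(1), {7}: (exp(-I*pi/4))*(-1)
so (chi_1 * chi_4) takes values
  {0} -> 1, {1} -> -exp(I*pi/4), {2} -> I, {3} -> -exp(3*I*pi/4), {4} -> -1, {5} -> -exp(-3*I*pi/4), {6} -> -I, {7} -> -exp(-I*pi/4).
Now take the inner product of this character with each irreducible chi from the table, <chi_1*chi_4, chi> = (1/8) sum_C |C| (chi_1*chi_4)(C) conj(chi(C)):
  <chi_1*chi_4, chi_0> = (1/8)[1*(1)*conj(1) + 1*(-exp(I*pi/4))*conj(1) + 1*(I)*conj(1) + 1*(-exp(3*I*pi/4))*conj(1) + 1*(-1)*conj(1) + 1*(-exp(-3*I*pi/4))*conj(1) + 1*(-I)*conj(1) + 1*(-exp(-I*pi/4))*conj(1)]
      = (1/8)[(1) + (-exp(I*pi/4)) + (I) + (-exp(3*I*pi/4)) + (-1) + (-exp(-3*I*pi/4)) + (-I) + (-exp(-I*pi/4))] = 0/8 = 0
  <chi_1*chi_4, chi_1> = (1/8)[1*(1)*conj(1) + 1*(-exp(I*pi/4))*conj(exp(I*pi/4)) + 1*(I)*conj(I) + 1*(-exp(3*I*pi/4))*conj(exp(3*I*pi/4)) + 1*(-1)*conj(-1) + 1*(-exp(-3*I*pi/4))*conj(exp(-3*I*pi/4)) + 1*(-I)*conj(-I) + 1*(-exp(-I*pi/4))*conj(exp(-I*pi/4))]
      = (1/8)[(1) + (-1) + (1) + (-1) + (1) + (-1) + (1) + (-1)] = 0/8 = 0
  <chi_1*chi_4, chi_2> = (1/8)[1*(1)*conj(1) + 1*(-exp(I*pi/4))*conj(I) + 1*(I)*conj(-1) + 1*(-exp(3*I*pi/4))*conj(-I) + 1*(-1)*conj(1) + 1*(-exp(-3*I*pi/4))*conj(I) + 1*(-I)*conj(-1) + 1*(-exp(-I*pi/4))*conj(-I)]
      = (1/8)[(1) + (exp(3*I*pi/4)) + (-I) + (-exp(-3*I*pi/4)) + (-1) + (exp(-I*pi/4)) + (I) + (-exp(I*pi/4))] = 0/8 = 0
  <chi_1*chi_4, chi_3> = (1/8)[1*(1)*conj(1) + 1*(-exp(I*pi/4))*conj(exp(3*I*pi/4)) + 1*(I)*conj(-I) + 1*(-exp(3*I*pi/4))*conj(exp(I*pi/4)) + 1*(-1)*conj(-1) + 1*(-exp(-3*I*pi/4))*conj(exp(-I*pi/4)) + 1*(-I)*conj(I) + 1*(-exp(-I*pi/4))*conj(exp(-3*I*pi/4))]
      = (1/8)[(1) + (I) + (-1) + (-I) + (1) + (I) + (-1) + (-I)] = 0/8 = 0
  <chi_1*chi_4, chi_4> = (1/8)[1*(1)*conj(1) + 1*(-exp(I*pi/4))*conj(-1) + 1*(I)*conj(1) + 1*(-exp(3*I*pi/4))*conj(-1) + 1*(-1)*conj(1) + 1*(-exp(-3*I*pi/4))*conj(-1) + 1*(-I)*conj(1) + 1*(-exp(-I*pi/4))*conj(-1)]
      = (1/8)[(1) + (exp(I*pi/4)) + (I) + (exp(3*I*pi/4)) + (-1) + (exp(-3*I*pi/4)) + (-I) + (exp(-I*pi/4))] = 0/8 = 0
  <chi_1*chi_4, chi_5> = (1/8)[1*(1)*conj(1) + 1*(-exp(I*pi/4))*conj(exp(-3*I*pi/4)) + 1*(I)*conj(I) + 1*(-exp(3*I*pi/4))*conj(exp(-I*pi/4)) + 1*(-1)*conj(-1) + 1*(-exp(-3*I*pi/4))*conj(exp(I*pi/4)) + 1*(-I)*conj(-I) + 1*(-exp(-I*pi/4))*conj(exp(3*I*pi/4))]
      = (1/8)[(1) + (1) + (1) + (1) + (1) + (1) + (1) + (1)] = 8/8 = 1
  <chi_1*chi_4, chi_6> = (1/8)[1*(1)*conj(1) + 1*(-exp(I*pi/4))*conj(-I) + 1*(I)*conj(-1) + 1*(-exp(3*I*pi/4))*conj(I) + 1*(-1)*conj(1) + 1*(-exp(-3*I*pi/4))*conj(-I) + 1*(-I)*conj(-1) + 1*(-exp(-I*pi/4))*conj(I)]
      = (1/8)[(1) + (-exp(3*I*pi/4)) + (-I) + (exp(-3*I*pi/4)) + (-1) + (-exp(-I*pi/4)) + (I) + (exp(I*pi/4))] = 0/8 = 0
  <chi_1*chi_4, chi_7> = (1/8)[1*(1)*conj(1) + 1*(-exp(I*pi/4))*conj(exp(-I*pi/4)) + 1*(I)*conj(-I) + 1*(-exp(3*I*pi/4))*conj(exp(-3*I*pi/4)) + 1*(-1)*conj(-1) + 1*(-exp(-3*I*pi/4))*conj(exp(3*I*pi/4)) + 1*(-I)*conj(I) + 1*(-exp(-I*pi/4))*conj(exp(I*pi/4))]
      = (1/8)[(1) + (-I) + (-1) + (I) + (1) + (-I) + (-1) + (I)] = 0/8 = 0
(Exp terms are combined using exp(i*s)*conj(exp(i*t)) = exp(i*(s-t)), and sums of them are collapsed using the identity that for every m > 1 the m distinct m-th roots of unity sum to 0, e.g. 1 + exp(2*I*pi/3) + exp(-2*I*pi/3) = 0.)
Hence the multiplicities are chi_5: 1. Dimension check: dim(chi_1)*dim(chi_4) = 1*1 = 1 and sum (mult * dim) = 1*1 = 1.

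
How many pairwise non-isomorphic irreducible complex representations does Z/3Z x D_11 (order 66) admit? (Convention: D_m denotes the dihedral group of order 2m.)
21

The number of irreducible complex representations of a finite group equals its number of conjugacy classes. For a direct product, #classes(G x H) = #classes(G) * #classes(H). Z/3Z has 3 classes (abelian), D_11 has 7 classes, so 3 * 7 = 21, so Z/3Z x D_11 (order 66) has exactly 21 irreducible complex representations.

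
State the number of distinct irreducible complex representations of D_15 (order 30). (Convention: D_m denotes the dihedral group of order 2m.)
9

Details: The number of irreducible complex representations of a finite group equals its number of conjugacy classes. D_15 has 9 conjugacy classes ((n+3)/2 for n odd), so D_15 (order 30) has exactly 9 irreducible complex representations.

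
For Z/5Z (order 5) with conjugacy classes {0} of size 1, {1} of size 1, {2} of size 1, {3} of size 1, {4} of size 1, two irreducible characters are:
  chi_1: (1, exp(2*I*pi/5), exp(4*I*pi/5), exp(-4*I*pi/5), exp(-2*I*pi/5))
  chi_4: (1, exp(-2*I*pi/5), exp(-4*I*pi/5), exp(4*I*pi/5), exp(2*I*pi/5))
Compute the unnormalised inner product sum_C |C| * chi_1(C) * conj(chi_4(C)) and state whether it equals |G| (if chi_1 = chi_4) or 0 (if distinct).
Sum = 0; so <chi_1, chi_4> = 0 (distinct irreducibles are orthogonal).

Derivation: Compute term by term over conjugacy classes (|C| * chi_1(C) * conj(chi_4(C))):
  1*(1)*conj(1) + 1*(exp(2*I*pi/5))*conj(exp(-2*I*pi/5)) + 1*(exp(4*I*pi/5))*conj(exp(-4*I*pi/5)) + 1*(exp(-4*I*pi/5))*conj(exp(4*I*pi/5)) + 1*(exp(-2*I*pi/5))*conj(exp(2*I*pi/5))
  = (1) + (exp(4*I*pi/5)) + (exp(-2*I*pi/5)) + (exp(2*I*pi/5)) + (exp(-4*I*pi/5))
  = 0.
(Exp terms are combined using exp(i*s)*conj(exp(i*t)) = exp(i*(s-t)), and sums of them are collapsed using the identity that for every m > 1 the m distinct m-th roots of unity sum to 0, e.g. 1 + exp(2*I*pi/3) + exp(-2*I*pi/3) = 0.)
Dividing by |G| = 5 gives 0/5 = 0, matching the row-orthogonality relation <chi_1, chi_4> = [chi_1 = chi_4].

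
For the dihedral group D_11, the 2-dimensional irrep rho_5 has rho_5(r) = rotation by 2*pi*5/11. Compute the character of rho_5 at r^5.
chi_{rho_5}(r^5) = 2*cos(2*pi*5*5/11) = -2*cos(5*pi/11)

Reasoning: rho_5(r^5) is rotation by angle 2*pi*5*5/11, whose trace is 2*cos(2*pi*5*5/11) = -2*cos(5*pi/11).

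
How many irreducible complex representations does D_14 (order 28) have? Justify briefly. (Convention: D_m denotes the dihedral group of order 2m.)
10

Proof sketch: The number of irreducible complex representations of a finite group equals its number of conjugacy classes. D_14 has 10 conjugacy classes (n/2 + 3 for n even), so D_14 (order 28) has exactly 10 irreducible complex representations.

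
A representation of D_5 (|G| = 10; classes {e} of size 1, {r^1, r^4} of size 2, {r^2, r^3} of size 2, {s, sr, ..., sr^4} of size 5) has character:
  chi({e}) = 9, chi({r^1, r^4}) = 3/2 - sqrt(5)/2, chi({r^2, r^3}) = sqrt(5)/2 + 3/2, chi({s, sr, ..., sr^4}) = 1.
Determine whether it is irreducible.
Not irreducible (reducible): <chi, chi> = 10 > 1.

<chi, chi> = (1/|G|) sum_C |C| * |chi(C)|^2 = (1/10)[1*|9|^2 + 2*|3/2 - sqrt(5)/2|^2 + 2*|sqrt(5)/2 + 3/2|^2 + 5*|1|^2]
  = (1/10)[(81) + (7 - 3*sqrt(5)) + (3*sqrt(5) + 7) + (5)] = 100/10 = 10.
A character is irreducible iff <chi, chi> = 1, so this representation is reducible.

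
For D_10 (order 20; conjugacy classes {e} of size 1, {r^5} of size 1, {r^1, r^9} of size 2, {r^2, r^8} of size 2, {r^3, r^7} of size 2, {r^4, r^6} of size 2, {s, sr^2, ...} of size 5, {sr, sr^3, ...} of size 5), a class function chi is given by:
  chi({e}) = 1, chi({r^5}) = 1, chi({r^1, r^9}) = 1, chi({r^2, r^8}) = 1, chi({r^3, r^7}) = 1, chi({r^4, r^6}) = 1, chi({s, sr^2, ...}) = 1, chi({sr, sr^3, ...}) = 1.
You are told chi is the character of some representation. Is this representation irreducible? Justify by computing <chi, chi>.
Irreducible: <chi, chi> = 1.

<chi, chi> = (1/|G|) sum_C |C| * |chi(C)|^2 = (1/20)[1*|1|^2 + 1*|1|^2 + 2*|1|^2 + 2*|1|^2 + 2*|1|^2 + 2*|1|^2 + 5*|1|^2 + 5*|1|^2]
  = (1/20)[(1) + (1) + (2) + (2) + (2) + (2) + (5) + (5)] = 20/20 = 1.
A character is irreducible iff <chi, chi> = 1, so this representation is irreducible.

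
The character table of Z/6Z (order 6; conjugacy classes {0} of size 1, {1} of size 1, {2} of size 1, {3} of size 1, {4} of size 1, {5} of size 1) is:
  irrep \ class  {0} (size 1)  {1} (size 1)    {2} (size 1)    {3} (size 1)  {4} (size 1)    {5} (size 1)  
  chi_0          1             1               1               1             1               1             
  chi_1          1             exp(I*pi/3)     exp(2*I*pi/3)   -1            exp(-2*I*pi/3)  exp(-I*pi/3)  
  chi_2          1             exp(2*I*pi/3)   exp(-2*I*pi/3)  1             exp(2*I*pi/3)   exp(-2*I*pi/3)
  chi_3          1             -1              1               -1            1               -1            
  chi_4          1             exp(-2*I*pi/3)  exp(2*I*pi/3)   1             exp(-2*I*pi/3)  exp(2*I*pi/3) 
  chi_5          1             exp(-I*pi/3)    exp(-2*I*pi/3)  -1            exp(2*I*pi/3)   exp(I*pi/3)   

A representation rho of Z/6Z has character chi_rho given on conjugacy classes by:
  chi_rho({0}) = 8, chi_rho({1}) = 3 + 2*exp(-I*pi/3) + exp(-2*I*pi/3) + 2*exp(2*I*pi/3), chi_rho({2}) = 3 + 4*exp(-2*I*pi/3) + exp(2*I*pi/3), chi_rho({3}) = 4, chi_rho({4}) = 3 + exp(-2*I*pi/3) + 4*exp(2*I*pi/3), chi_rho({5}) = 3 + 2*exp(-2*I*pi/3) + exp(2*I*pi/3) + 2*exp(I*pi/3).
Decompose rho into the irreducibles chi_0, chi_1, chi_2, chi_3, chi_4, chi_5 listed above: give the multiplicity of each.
Multiplicities: chi_0: 3, chi_1: 0, chi_2: 2, chi_3: 0, chi_4: 1, chi_5: 2.

Why: Use <chi_rho, chi> = (1/|G|) sum_C |C| * chi_rho(C) * conj(chi(C)) with |G| = 6 for each irreducible chi in the table:
  <chi_rho, chi_0> = (1/6)[1*(8)*conj(1) + 1*(3 + 2*exp(-I*pi/3) + exp(-2*I*pi/3) + 2*exp(2*I*pi/3))*conj(1) + 1*(3 + 4*exp(-2*I*pi/3) + exp(2*I*pi/3))*conj(1) + 1*(4)*conj(1) + 1*(3 + exp(-2*I*pi/3) + 4*exp(2*I*pi/3))*conj(1) + 1*(3 + 2*exp(-2*I*pi/3) + exp(2*I*pi/3) + 2*exp(I*pi/3))*conj(1)]
      = (1/6)[(8) + (3 + 2*exp(-I*pi/3) + exp(-2*I*pi/3) + 2*exp(2*I*pi/3)) + (3 + 4*exp(-2*I*pi/3) + exp(2*I*pi/3)) + (4) + (3 + exp(-2*I*pi/3) + 4*exp(2*I*pi/3)) + (3 + 2*exp(-2*I*pi/3) + exp(2*I*pi/3) + 2*exp(I*pi/3))] = 18/6 = 3
  <chi_rho, chi_1> = (1/6)[1*(8)*conj(1) + 1*(3 + 2*exp(-I*pi/3) + exp(-2*I*pi/3) + 2*exp(2*I*pi/3))*conj(exp(I*pi/3)) + 1*(3 + 4*exp(-2*I*pi/3) + exp(2*I*pi/3))*conj(exp(2*I*pi/3)) + 1*(4)*conj(-1) + 1*(3 + exp(-2*I*pi/3) + 4*exp(2*I*pi/3))*conj(exp(-2*I*pi/3)) + 1*(3 + 2*exp(-2*I*pi/3) + exp(2*I*pi/3) + 2*exp(I*pi/3))*conj(exp(-I*pi/3))]
      = (1/6)[(8) + (-1 + 3*exp(-I*pi/3) + 2*exp(-2*I*pi/3) + 2*exp(I*pi/3)) + (1 + 3*exp(-2*I*pi/3) + 4*exp(2*I*pi/3)) + (-4) + (1 + 4*exp(-2*I*pi/3) + 3*exp(2*I*pi/3)) + (-1 + 2*exp(-I*pi/3) + 2*exp(2*I*pi/3) + 3*exp(I*pi/3))] = 0/6 = 0
  <chi_rho, chi_2> = (1/6)[1*(8)*conj(1) + 1*(3 + 2*exp(-I*pi/3) + exp(-2*I*pi/3) + 2*exp(2*I*pi/3))*conj(exp(2*I*pi/3)) + 1*(3 + 4*exp(-2*I*pi/3) + exp(2*I*pi/3))*conj(exp(-2*I*pi/3)) + 1*(4)*conj(1) + 1*(3 + exp(-2*I*pi/3) + 4*exp(2*I*pi/3))*conj(exp(2*I*pi/3)) + 1*(3 + 2*exp(-2*I*pi/3) + exp(2*I*pi/3) + 2*exp(I*pi/3))*conj(exp(-2*I*pi/3))]
      = (1/6)[(8) + (3*exp(-2*I*pi/3) + exp(2*I*pi/3)) + (4 + exp(-2*I*pi/3) + 3*exp(2*I*pi/3)) + (4) + (4 + 3*exp(-2*I*pi/3) + exp(2*I*pi/3)) + (exp(-2*I*pi/3) + 3*exp(2*I*pi/3))] = 12/6 = 2
  <chi_rho, chi_3> = (1/6)[1*(8)*conj(1) + 1*(3 + 2*exp(-I*pi/3) + exp(-2*I*pi/3) + 2*exp(2*I*pi/3))*conj(-1) + 1*(3 + 4*exp(-2*I*pi/3) + exp(2*I*pi/3))*conj(1) + 1*(4)*conj(-1) + 1*(3 + exp(-2*I*pi/3) + 4*exp(2*I*pi/3))*conj(1) + 1*(3 + 2*exp(-2*I*pi/3) + exp(2*I*pi/3) + 2*exp(I*pi/3))*conj(-1)]
      = (1/6)[(8) + (-3 - 2*exp(2*I*pi/3) - exp(-2*I*pi/3) - 2*exp(-I*pi/3)) + (3 + 4*exp(-2*I*pi/3) + exp(2*I*pi/3)) + (-4) + (3 + exp(-2*I*pi/3) + 4*exp(2*I*pi/3)) + (-3 - 2*exp(I*pi/3) - exp(2*I*pi/3) - 2*exp(-2*I*pi/3))] = 0/6 = 0
  <chi_rho, chi_4> = (1/6)[1*(8)*conj(1) + 1*(3 + 2*exp(-I*pi/3) + exp(-2*I*pi/3) + 2*exp(2*I*pi/3))*conj(exp(-2*I*pi/3)) + 1*(3 + 4*exp(-2*I*pi/3) + exp(2*I*pi/3))*conj(exp(2*I*pi/3)) + 1*(4)*conj(1) + 1*(3 + exp(-2*I*pi/3) + 4*exp(2*I*pi/3))*conj(exp(-2*I*pi/3)) + 1*(3 + 2*exp(-2*I*pi/3) + exp(2*I*pi/3) + 2*exp(I*pi/3))*conj(exp(2*I*pi/3))]
      = (1/6)[(8) + (1 + 2*exp(-2*I*pi/3) + 2*exp(I*pi/3) + 3*exp(2*I*pi/3)) + (1 + 3*exp(-2*I*pi/3) + 4*exp(2*I*pi/3)) + (4) + (1 + 4*exp(-2*I*pi/3) + 3*exp(2*I*pi/3)) + (1 + 3*exp(-2*I*pi/3) + 2*exp(-I*pi/3) + 2*exp(2*I*pi/3))] = 6/6 = 1
  <chi_rho, chi_5> = (1/6)[1*(8)*conj(1) + 1*(3 + 2*exp(-I*pi/3) + exp(-2*I*pi/3) + 2*exp(2*I*pi/3))*conj(exp(-I*pi/3)) + 1*(3 + 4*exp(-2*I*pi/3) + exp(2*I*pi/3))*conj(exp(-2*I*pi/3)) + 1*(4)*conj(-1) + 1*(3 + exp(-2*I*pi/3) + 4*exp(2*I*pi/3))*conj(exp(2*I*pi/3)) + 1*(3 + 2*exp(-2*I*pi/3) + exp(2*I*pi/3) + 2*exp(I*pi/3))*conj(exp(I*pi/3))]
      = (1/6)[(8) + (exp(-I*pi/3) + 3*exp(I*pi/3)) + (4 + exp(-2*I*pi/3) + 3*exp(2*I*pi/3)) + (-4) + (4 + 3*exp(-2*I*pi/3) + exp(2*I*pi/3)) + (3*exp(-I*pi/3) + exp(I*pi/3))] = 12/6 = 2
(Exp terms are combined using exp(i*s)*conj(exp(i*t)) = exp(i*(s-t)), and sums of them are collapsed using the identity that for every m > 1 the m distinct m-th roots of unity sum to 0, e.g. 1 + exp(2*I*pi/3) + exp(-2*I*pi/3) = 0.)
Dimension check: dim(rho) = sum (mult * dim) = 3*1 + 0*1 + 2*1 + 0*1 + 1*1 + 2*1 = 8 = chi_rho(e) = 8.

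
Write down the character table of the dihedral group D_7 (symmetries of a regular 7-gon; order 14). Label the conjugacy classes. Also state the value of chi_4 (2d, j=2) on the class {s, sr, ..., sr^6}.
Conjugacy classes: {e} of size 1, {r^1, r^6} of size 2, {r^2, r^5} of size 2, {r^3, r^4} of size 2, {s, sr, ..., sr^6} of size 7.
Character table:
  irrep \ class              {e} (size 1)  {r^1, r^6} (size 2)  {r^2, r^5} (size 2)  {r^3, r^4} (size 2)  {s, sr, ..., sr^6} (size 7)
  chi_1 (triv)               1             1                    1                    1                    1                          
  chi_2 (sign: r->1, s->-1)  1             1                    1                    1                    -1                         
  chi_3 (2d, j=1)            2             2*cos(2*pi/7)        -2*cos(3*pi/7)       -2*cos(pi/7)         0                          
  chi_4 (2d, j=2)            2             -2*cos(3*pi/7)       -2*cos(pi/7)         2*cos(2*pi/7)        0                          
  chi_5 (2d, j=3)            2             -2*cos(pi/7)         2*cos(2*pi/7)        -2*cos(3*pi/7)       0                          

Spot check: chi_4 (2d, j=2) on {s, sr, ..., sr^6} = 0.

Explanation: D_7 has order 2*7 = 14 with 5 conjugacy classes, hence 5 irreducibles. Sum of squared dims 1 + 1 + 4 + 4 + 4 = 14 = |G|. Linear characters come from the abelianisation; the 2-dimensional irreps have character r^k -> 2*cos(2*pi*j*k/7), reflections -> 0.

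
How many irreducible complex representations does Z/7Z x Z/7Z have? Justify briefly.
49

Explanation: The number of irreducible complex representations of a finite group equals its number of conjugacy classes. Z/7Z x Z/7Z is abelian of order 49, so every element is its own conjugacy class: 49 classes, so Z/7Z x Z/7Z (order 49) has exactly 49 irreducible complex representations.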